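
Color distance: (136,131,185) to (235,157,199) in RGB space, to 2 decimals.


d = √[(R₁-R₂)² + (G₁-G₂)² + (B₁-B₂)²]
d = √[(136-235)² + (131-157)² + (185-199)²]
d = √[9801 + 676 + 196]
d = √10673
d ≈ 103.31


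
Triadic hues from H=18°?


Triadic: equally spaced at 120° intervals
H1 = 18°
H2 = (18 + 120) mod 360 = 138°
H3 = (18 + 240) mod 360 = 258°
Triadic = 18°, 138°, 258°


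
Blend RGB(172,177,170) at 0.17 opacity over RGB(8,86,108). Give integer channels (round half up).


C = α×F + (1-α)×B, with 1-α = 0.83
R: 0.17×172 + 0.83×8 = 29.24 + 6.64 = 35.88 → 36
G: 0.17×177 + 0.83×86 = 30.09 + 71.38 = 101.47 → 101
B: 0.17×170 + 0.83×108 = 28.90 + 89.64 = 118.54 → 119
= RGB(36, 101, 119)


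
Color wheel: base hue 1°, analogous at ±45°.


Base hue: 1°
Left analog: (1 - 45) mod 360 = 316°
Right analog: (1 + 45) mod 360 = 46°
Analogous hues = 316° and 46°


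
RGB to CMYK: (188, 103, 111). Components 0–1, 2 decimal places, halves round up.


R'=188/255≈0.7373, G'=103/255≈0.4039, B'=111/255≈0.4353
K = 1 - max(R',G',B') = 1 - 188/255 = 67/255 = 0.26274… → 0.26
(1-R'-K)/(1-K) simplifies to (max-R)/max with max = 188:
C = (188-188)/188 = 0/188 = 0 → 0.00
M = (188-103)/188 = 85/188 = 0.45212… → 0.45
Y = (188-111)/188 = 77/188 = 0.40957… → 0.41
= CMYK(0.00, 0.45, 0.41, 0.26)


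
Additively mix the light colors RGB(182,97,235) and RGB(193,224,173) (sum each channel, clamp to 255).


Additive: each channel = min(255, C₁+C₂)
R: 182+193 = 375 → 255
G: 97+224 = 321 → 255
B: 235+173 = 408 → 255
= RGB(255, 255, 255)


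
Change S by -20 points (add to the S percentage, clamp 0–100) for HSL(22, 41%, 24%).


Original S = 41%
Adjustment = -20 percentage points
New S = 41 + (-20) = 21
Clamp to [0, 100] → 21
= HSL(22°, 21%, 24%)


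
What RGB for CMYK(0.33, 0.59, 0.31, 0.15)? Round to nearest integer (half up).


R = 255 × (1-C) × (1-K) = 255 × 0.67 × 0.85 = 145.2225 → 145
G = 255 × (1-M) × (1-K) = 255 × 0.41 × 0.85 = 88.8675 → 89
B = 255 × (1-Y) × (1-K) = 255 × 0.69 × 0.85 = 149.5575 → 150
= RGB(145, 89, 150)


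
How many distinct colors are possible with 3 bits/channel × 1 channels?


Total bits = 3 bits/channel × 1 channels = 3 bits
Distinct colors = 2^3
= 8 colors


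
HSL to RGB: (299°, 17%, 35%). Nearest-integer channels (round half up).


H=299°, S=0.17, L=0.35
C = (1-|2L-1|)×S = (1-|-0.30|)×0.17 = 0.119
H' = H/60 = 299/60 ≈ 4.9833; X = C×(1-|H' mod 2 - 1|) ≈ 0.1170
m = L - C/2 = 0.35 - 0.0595 = 0.2905
Sector ⌊H'⌋ = 4 → (R',G',B') = (≈0.1170, 0.0, 0.119)
RGB = ((R'+m)×255, (G'+m)×255, (B'+m)×255) = (103.91675, 74.0775, 104.4225)
Round half up → RGB(104, 74, 104)


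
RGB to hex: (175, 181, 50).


R = 175 → AF (hex)
G = 181 → B5 (hex)
B = 50 → 32 (hex)
Hex = #AFB532


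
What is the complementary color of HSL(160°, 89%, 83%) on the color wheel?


Complement = opposite side of color wheel = hue + 180°
H' = (160 + 180) mod 360 = 340°
S and L unchanged.
= HSL(340°, 89%, 83%)


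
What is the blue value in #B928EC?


Color: #B928EC
R = B9 = 185
G = 28 = 40
B = EC = 236
Blue = 236


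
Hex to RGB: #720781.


72 → 114 (R)
07 → 7 (G)
81 → 129 (B)
= RGB(114, 7, 129)


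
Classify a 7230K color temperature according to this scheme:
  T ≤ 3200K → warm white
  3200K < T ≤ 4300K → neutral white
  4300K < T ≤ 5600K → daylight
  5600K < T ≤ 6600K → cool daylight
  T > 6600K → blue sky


Temperature: 7230K
7230K > 6600K → blue sky
Classification: blue sky


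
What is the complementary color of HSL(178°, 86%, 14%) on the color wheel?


Complement = opposite side of color wheel = hue + 180°
H' = (178 + 180) mod 360 = 358°
S and L unchanged.
= HSL(358°, 86%, 14%)


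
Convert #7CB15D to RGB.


7C → 124 (R)
B1 → 177 (G)
5D → 93 (B)
= RGB(124, 177, 93)


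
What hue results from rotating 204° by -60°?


New hue = (H + rotation) mod 360
New hue = (204 -60) mod 360
= 144 mod 360
= 144°


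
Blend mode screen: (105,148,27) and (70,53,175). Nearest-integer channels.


Screen: C = 255 - (255-A)×(255-B)/255, rounded to nearest integer
R: 255 - (255-105)×(255-70)/255 = 255 - 27750/255 ≈ 255 - 108.824 = 146.176 → 146
G: 255 - (255-148)×(255-53)/255 = 255 - 21614/255 ≈ 255 - 84.761 = 170.239 → 170
B: 255 - (255-27)×(255-175)/255 = 255 - 18240/255 ≈ 255 - 71.529 = 183.471 → 183
= RGB(146, 170, 183)


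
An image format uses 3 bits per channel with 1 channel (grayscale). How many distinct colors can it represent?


Total bits = 3 bits/channel × 1 channels = 3 bits
Distinct colors = 2^3
= 8 colors


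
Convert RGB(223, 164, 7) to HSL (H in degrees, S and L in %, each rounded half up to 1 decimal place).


Normalize: R'=223/255≈0.8745, G'=164/255≈0.6431, B'=7/255≈0.0275
Max=223/255, Min=7/255, Δ=Max-Min=216/255
L = (Max+Min)/2 = (223+7)/510 = 230/510 = 0.45098… → L = 45.1%
L ≤ 0.5 → S = Δ/(Max+Min) = 216/(223+7) = 216/230 = 0.93913… → S = 93.9%
(the 1/255 factors cancel in S and H, so raw channel differences can be used)
Max is R' → H = 60 × (((G-B)/Δ) mod 6) = 60 × (((164-7)/216) mod 6)
  157/216 = 0.7268…
  H = 60 × 0.7268… = 43.611…° → H = 43.6°
= HSL(43.6°, 93.9%, 45.1%)


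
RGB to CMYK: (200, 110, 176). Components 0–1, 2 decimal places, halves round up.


R'=200/255≈0.7843, G'=110/255≈0.4314, B'=176/255≈0.6902
K = 1 - max(R',G',B') = 1 - 200/255 = 55/255 = 0.21568… → 0.22
(1-R'-K)/(1-K) simplifies to (max-R)/max with max = 200:
C = (200-200)/200 = 0/200 = 0 → 0.00
M = (200-110)/200 = 90/200 = 0.45 → 0.45
Y = (200-176)/200 = 24/200 = 0.12 → 0.12
= CMYK(0.00, 0.45, 0.12, 0.22)


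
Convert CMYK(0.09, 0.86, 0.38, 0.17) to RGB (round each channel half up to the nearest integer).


R = 255 × (1-C) × (1-K) = 255 × 0.91 × 0.83 = 192.6015 → 193
G = 255 × (1-M) × (1-K) = 255 × 0.14 × 0.83 = 29.631 → 30
B = 255 × (1-Y) × (1-K) = 255 × 0.62 × 0.83 = 131.223 → 131
= RGB(193, 30, 131)


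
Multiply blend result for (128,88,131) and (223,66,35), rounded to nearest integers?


Multiply: C = A×B/255, rounded to nearest integer
R: 128×223/255 = 28544/255 ≈ 111.937 → 112
G: 88×66/255 = 5808/255 ≈ 22.776 → 23
B: 131×35/255 = 4585/255 ≈ 17.980 → 18
= RGB(112, 23, 18)


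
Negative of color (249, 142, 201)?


Invert: (255-R, 255-G, 255-B)
R: 255-249 = 6
G: 255-142 = 113
B: 255-201 = 54
= RGB(6, 113, 54)


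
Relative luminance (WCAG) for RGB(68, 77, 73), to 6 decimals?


Linearize each channel (sRGB transfer function): c = v/255; c_lin = c/12.92 if c ≤ 0.04045, else ((c+0.055)/1.055)^2.4
  R: 68/255 ≈ 0.266667 > 0.04045 → ((0.266667+0.055)/1.055)^2.4 ≈ 0.057805
  G: 77/255 ≈ 0.301961 > 0.04045 → ((0.301961+0.055)/1.055)^2.4 ≈ 0.074214
  B: 73/255 ≈ 0.286275 > 0.04045 → ((0.286275+0.055)/1.055)^2.4 ≈ 0.066626
R_lin = 0.057805, G_lin = 0.074214, B_lin = 0.066626
L = 0.2126×R + 0.7152×G + 0.0722×B
L = 0.2126×0.057805 + 0.7152×0.074214 + 0.0722×0.066626
L ≈ 0.070177


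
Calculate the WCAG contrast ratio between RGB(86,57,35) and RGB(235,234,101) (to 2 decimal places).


Linearize each sRGB channel c=v/255: c/12.92 if c ≤ 0.04045 else ((c+0.055)/1.055)^2.4
L = 0.2126×R_lin + 0.7152×G_lin + 0.0722×B_lin
Color 1 (86,57,35):
  R=86: 86/255≈0.3373 > 0.04045 → ((0.3373+0.055)/1.055)^2.4 ≈ 0.09306
  G=57: 57/255≈0.2235 > 0.04045 → ((0.2235+0.055)/1.055)^2.4 ≈ 0.04092
  B=35: 35/255≈0.1373 > 0.04045 → ((0.1373+0.055)/1.055)^2.4 ≈ 0.01681
  L1 = 0.2126×0.09306 + 0.7152×0.04092 + 0.0722×0.01681 ≈ 0.05026
Color 2 (235,234,101):
  R=235: 235/255≈0.9216 > 0.04045 → ((0.9216+0.055)/1.055)^2.4 ≈ 0.83077
  G=234: 234/255≈0.9176 > 0.04045 → ((0.9176+0.055)/1.055)^2.4 ≈ 0.82279
  B=101: 101/255≈0.3961 > 0.04045 → ((0.3961+0.055)/1.055)^2.4 ≈ 0.13014
  L2 = 0.2126×0.83077 + 0.7152×0.82279 + 0.0722×0.13014 ≈ 0.77447
Lighter = 0.77447, Darker = 0.05026
Ratio = (L_lighter + 0.05) / (L_darker + 0.05)
Ratio = (0.77447 + 0.05) / (0.05026 + 0.05) = 0.82447 / 0.10026 ≈ 8.2233
Ratio ≈ 8.22:1


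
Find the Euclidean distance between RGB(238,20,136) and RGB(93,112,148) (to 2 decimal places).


d = √[(R₁-R₂)² + (G₁-G₂)² + (B₁-B₂)²]
d = √[(238-93)² + (20-112)² + (136-148)²]
d = √[21025 + 8464 + 144]
d = √29633
d ≈ 172.14


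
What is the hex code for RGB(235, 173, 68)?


R = 235 → EB (hex)
G = 173 → AD (hex)
B = 68 → 44 (hex)
Hex = #EBAD44


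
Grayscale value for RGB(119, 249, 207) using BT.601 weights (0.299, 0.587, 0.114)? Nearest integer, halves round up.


Gray = 0.299×R + 0.587×G + 0.114×B
Gray = 0.299×119 + 0.587×249 + 0.114×207
Gray = 35.581 + 146.163 + 23.598
Gray = 205.342 → round half up → 205
Gray = 205


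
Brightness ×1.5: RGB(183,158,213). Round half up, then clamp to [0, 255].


Multiply each channel by 1.5, round half up, clamp to [0, 255]
R: 183×1.5 = 274.5 → round → 275 → clamp → 255
G: 158×1.5 = 237
B: 213×1.5 = 319.5 → round → 320 → clamp → 255
= RGB(255, 237, 255)


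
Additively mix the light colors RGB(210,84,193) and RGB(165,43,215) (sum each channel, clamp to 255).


Additive: each channel = min(255, C₁+C₂)
R: 210+165 = 375 → 255
G: 84+43 = 127 → 127
B: 193+215 = 408 → 255
= RGB(255, 127, 255)


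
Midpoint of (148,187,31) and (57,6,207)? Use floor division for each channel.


Midpoint: each channel = ⌊(C₁+C₂)/2⌋
R: ⌊(148+57)/2⌋ = 102
G: ⌊(187+6)/2⌋ = 96
B: ⌊(31+207)/2⌋ = 119
= RGB(102, 96, 119)


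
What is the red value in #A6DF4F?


Color: #A6DF4F
R = A6 = 166
G = DF = 223
B = 4F = 79
Red = 166


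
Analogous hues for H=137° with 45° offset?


Base hue: 137°
Left analog: (137 - 45) mod 360 = 92°
Right analog: (137 + 45) mod 360 = 182°
Analogous hues = 92° and 182°


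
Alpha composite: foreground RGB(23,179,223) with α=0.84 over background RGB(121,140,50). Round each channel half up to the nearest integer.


C = α×F + (1-α)×B, with 1-α = 0.16
R: 0.84×23 + 0.16×121 = 19.32 + 19.36 = 38.68 → 39
G: 0.84×179 + 0.16×140 = 150.36 + 22.40 = 172.76 → 173
B: 0.84×223 + 0.16×50 = 187.32 + 8.00 = 195.32 → 195
= RGB(39, 173, 195)


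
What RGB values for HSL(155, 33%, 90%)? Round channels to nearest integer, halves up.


H=155°, S=0.33, L=0.90
C = (1-|2L-1|)×S = (1-|0.80|)×0.33 = 0.066
H' = H/60 = 155/60 ≈ 2.5833; X = C×(1-|H' mod 2 - 1|) = 0.0385
m = L - C/2 = 0.90 - 0.033 = 0.867
Sector ⌊H'⌋ = 2 → (R',G',B') = (0.0, 0.066, 0.0385)
RGB = ((R'+m)×255, (G'+m)×255, (B'+m)×255) = (221.085, 237.915, 230.9025)
Round half up → RGB(221, 238, 231)


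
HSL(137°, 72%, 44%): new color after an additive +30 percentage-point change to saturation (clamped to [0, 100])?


Original S = 72%
Adjustment = +30 percentage points
New S = 72 + (30) = 102
Clamp to [0, 100] → 100
= HSL(137°, 100%, 44%)


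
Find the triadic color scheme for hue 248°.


Triadic: equally spaced at 120° intervals
H1 = 248°
H2 = (248 + 120) mod 360 = 8°
H3 = (248 + 240) mod 360 = 128°
Triadic = 248°, 8°, 128°


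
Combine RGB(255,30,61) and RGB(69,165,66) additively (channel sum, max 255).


Additive: each channel = min(255, C₁+C₂)
R: 255+69 = 324 → 255
G: 30+165 = 195 → 195
B: 61+66 = 127 → 127
= RGB(255, 195, 127)


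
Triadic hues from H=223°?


Triadic: equally spaced at 120° intervals
H1 = 223°
H2 = (223 + 120) mod 360 = 343°
H3 = (223 + 240) mod 360 = 103°
Triadic = 223°, 343°, 103°


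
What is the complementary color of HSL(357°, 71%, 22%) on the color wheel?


Complement = opposite side of color wheel = hue + 180°
H' = (357 + 180) mod 360 = 177°
S and L unchanged.
= HSL(177°, 71%, 22%)


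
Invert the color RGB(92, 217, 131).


Invert: (255-R, 255-G, 255-B)
R: 255-92 = 163
G: 255-217 = 38
B: 255-131 = 124
= RGB(163, 38, 124)


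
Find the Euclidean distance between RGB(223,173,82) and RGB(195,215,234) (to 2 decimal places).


d = √[(R₁-R₂)² + (G₁-G₂)² + (B₁-B₂)²]
d = √[(223-195)² + (173-215)² + (82-234)²]
d = √[784 + 1764 + 23104]
d = √25652
d ≈ 160.16


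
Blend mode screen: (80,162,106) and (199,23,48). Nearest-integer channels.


Screen: C = 255 - (255-A)×(255-B)/255, rounded to nearest integer
R: 255 - (255-80)×(255-199)/255 = 255 - 9800/255 ≈ 255 - 38.431 = 216.569 → 217
G: 255 - (255-162)×(255-23)/255 = 255 - 21576/255 ≈ 255 - 84.612 = 170.388 → 170
B: 255 - (255-106)×(255-48)/255 = 255 - 30843/255 ≈ 255 - 120.953 = 134.047 → 134
= RGB(217, 170, 134)


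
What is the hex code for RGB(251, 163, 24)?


R = 251 → FB (hex)
G = 163 → A3 (hex)
B = 24 → 18 (hex)
Hex = #FBA318


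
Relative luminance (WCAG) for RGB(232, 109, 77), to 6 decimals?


Linearize each channel (sRGB transfer function): c = v/255; c_lin = c/12.92 if c ≤ 0.04045, else ((c+0.055)/1.055)^2.4
  R: 232/255 ≈ 0.909804 > 0.04045 → ((0.909804+0.055)/1.055)^2.4 ≈ 0.806952
  G: 109/255 ≈ 0.427451 > 0.04045 → ((0.427451+0.055)/1.055)^2.4 ≈ 0.152926
  B: 77/255 ≈ 0.301961 > 0.04045 → ((0.301961+0.055)/1.055)^2.4 ≈ 0.074214
R_lin = 0.806952, G_lin = 0.152926, B_lin = 0.074214
L = 0.2126×R + 0.7152×G + 0.0722×B
L = 0.2126×0.806952 + 0.7152×0.152926 + 0.0722×0.074214
L ≈ 0.286289


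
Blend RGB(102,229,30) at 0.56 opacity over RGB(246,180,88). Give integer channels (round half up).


C = α×F + (1-α)×B, with 1-α = 0.44
R: 0.56×102 + 0.44×246 = 57.12 + 108.24 = 165.36 → 165
G: 0.56×229 + 0.44×180 = 128.24 + 79.20 = 207.44 → 207
B: 0.56×30 + 0.44×88 = 16.80 + 38.72 = 55.52 → 56
= RGB(165, 207, 56)


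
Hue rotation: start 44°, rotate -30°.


New hue = (H + rotation) mod 360
New hue = (44 -30) mod 360
= 14 mod 360
= 14°


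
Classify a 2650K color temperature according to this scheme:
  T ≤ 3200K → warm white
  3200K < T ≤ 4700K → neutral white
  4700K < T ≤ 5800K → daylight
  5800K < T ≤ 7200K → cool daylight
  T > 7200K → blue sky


Temperature: 2650K
2650K ≤ 3200K → warm white
Classification: warm white


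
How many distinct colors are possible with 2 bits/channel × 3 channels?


Total bits = 2 bits/channel × 3 channels = 6 bits
Distinct colors = 2^6
= 64 colors


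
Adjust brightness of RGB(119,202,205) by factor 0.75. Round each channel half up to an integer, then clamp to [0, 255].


Multiply each channel by 0.75, round half up, clamp to [0, 255]
R: 119×0.75 = 89.25 → round → 89
G: 202×0.75 = 151.5 → round → 152
B: 205×0.75 = 153.75 → round → 154
= RGB(89, 152, 154)


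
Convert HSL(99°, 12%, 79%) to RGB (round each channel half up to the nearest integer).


H=99°, S=0.12, L=0.79
C = (1-|2L-1|)×S = (1-|0.58|)×0.12 = 0.0504
H' = H/60 = 99/60 ≈ 1.6500; X = C×(1-|H' mod 2 - 1|) = 0.01764
m = L - C/2 = 0.79 - 0.0252 = 0.7648
Sector ⌊H'⌋ = 1 → (R',G',B') = (0.01764, 0.0504, 0.0)
RGB = ((R'+m)×255, (G'+m)×255, (B'+m)×255) = (199.5222, 207.876, 195.024)
Round half up → RGB(200, 208, 195)


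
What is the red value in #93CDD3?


Color: #93CDD3
R = 93 = 147
G = CD = 205
B = D3 = 211
Red = 147


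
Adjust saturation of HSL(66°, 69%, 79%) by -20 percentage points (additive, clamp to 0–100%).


Original S = 69%
Adjustment = -20 percentage points
New S = 69 + (-20) = 49
Clamp to [0, 100] → 49
= HSL(66°, 49%, 79%)


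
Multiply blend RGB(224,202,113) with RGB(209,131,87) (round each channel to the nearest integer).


Multiply: C = A×B/255, rounded to nearest integer
R: 224×209/255 = 46816/255 ≈ 183.592 → 184
G: 202×131/255 = 26462/255 ≈ 103.773 → 104
B: 113×87/255 = 9831/255 ≈ 38.553 → 39
= RGB(184, 104, 39)


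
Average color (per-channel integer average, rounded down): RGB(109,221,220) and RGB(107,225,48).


Midpoint: each channel = ⌊(C₁+C₂)/2⌋
R: ⌊(109+107)/2⌋ = 108
G: ⌊(221+225)/2⌋ = 223
B: ⌊(220+48)/2⌋ = 134
= RGB(108, 223, 134)


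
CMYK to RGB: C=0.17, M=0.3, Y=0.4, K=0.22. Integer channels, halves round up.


R = 255 × (1-C) × (1-K) = 255 × 0.83 × 0.78 = 165.087 → 165
G = 255 × (1-M) × (1-K) = 255 × 0.70 × 0.78 = 139.23 → 139
B = 255 × (1-Y) × (1-K) = 255 × 0.60 × 0.78 = 119.34 → 119
= RGB(165, 139, 119)


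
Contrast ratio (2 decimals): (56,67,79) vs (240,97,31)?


Linearize each sRGB channel c=v/255: c/12.92 if c ≤ 0.04045 else ((c+0.055)/1.055)^2.4
L = 0.2126×R_lin + 0.7152×G_lin + 0.0722×B_lin
Color 1 (56,67,79):
  R=56: 56/255≈0.2196 > 0.04045 → ((0.2196+0.055)/1.055)^2.4 ≈ 0.03955
  G=67: 67/255≈0.2627 > 0.04045 → ((0.2627+0.055)/1.055)^2.4 ≈ 0.05613
  B=79: 79/255≈0.3098 > 0.04045 → ((0.3098+0.055)/1.055)^2.4 ≈ 0.07819
  L1 = 0.2126×0.03955 + 0.7152×0.05613 + 0.0722×0.07819 ≈ 0.05420
Color 2 (240,97,31):
  R=240: 240/255≈0.9412 > 0.04045 → ((0.9412+0.055)/1.055)^2.4 ≈ 0.87137
  G=97: 97/255≈0.3804 > 0.04045 → ((0.3804+0.055)/1.055)^2.4 ≈ 0.11954
  B=31: 31/255≈0.1216 > 0.04045 → ((0.1216+0.055)/1.055)^2.4 ≈ 0.01370
  L2 = 0.2126×0.87137 + 0.7152×0.11954 + 0.0722×0.01370 ≈ 0.27174
Lighter = 0.27174, Darker = 0.05420
Ratio = (L_lighter + 0.05) / (L_darker + 0.05)
Ratio = (0.27174 + 0.05) / (0.05420 + 0.05) = 0.32174 / 0.10420 ≈ 3.0878
Ratio ≈ 3.09:1


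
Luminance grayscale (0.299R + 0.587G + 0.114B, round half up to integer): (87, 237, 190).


Gray = 0.299×R + 0.587×G + 0.114×B
Gray = 0.299×87 + 0.587×237 + 0.114×190
Gray = 26.013 + 139.119 + 21.660
Gray = 186.792 → round half up → 187
Gray = 187


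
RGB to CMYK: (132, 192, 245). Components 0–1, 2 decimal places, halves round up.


R'=132/255≈0.5176, G'=192/255≈0.7529, B'=245/255≈0.9608
K = 1 - max(R',G',B') = 1 - 245/255 = 10/255 = 0.03921… → 0.04
(1-R'-K)/(1-K) simplifies to (max-R)/max with max = 245:
C = (245-132)/245 = 113/245 = 0.46122… → 0.46
M = (245-192)/245 = 53/245 = 0.21632… → 0.22
Y = (245-245)/245 = 0/245 = 0 → 0.00
= CMYK(0.46, 0.22, 0.00, 0.04)


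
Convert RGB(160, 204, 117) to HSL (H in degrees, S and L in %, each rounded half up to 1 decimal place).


Normalize: R'=160/255≈0.6275, G'=204/255≈0.8000, B'=117/255≈0.4588
Max=204/255, Min=117/255, Δ=Max-Min=87/255
L = (Max+Min)/2 = (204+117)/510 = 321/510 = 0.62941… → L = 62.9%
L > 0.5 → S = Δ/(2-Max-Min) = 87/(510-204-117) = 87/189 = 0.46031… → S = 46.0%
(the 1/255 factors cancel in S and H, so raw channel differences can be used)
Max is G' → H = 60 × ((B-R)/Δ + 2) = 60 × ((117-160)/87 + 2)
  -43/87 + 2 = -0.4942… + 2 = 1.5057…
  H = 60 × 1.5057… = 90.344…° → H = 90.3°
= HSL(90.3°, 46.0%, 62.9%)


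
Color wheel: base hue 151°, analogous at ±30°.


Base hue: 151°
Left analog: (151 - 30) mod 360 = 121°
Right analog: (151 + 30) mod 360 = 181°
Analogous hues = 121° and 181°


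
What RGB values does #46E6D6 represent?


46 → 70 (R)
E6 → 230 (G)
D6 → 214 (B)
= RGB(70, 230, 214)


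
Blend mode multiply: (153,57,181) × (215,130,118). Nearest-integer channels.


Multiply: C = A×B/255, rounded to nearest integer
R: 153×215/255 = 32895/255 ≈ 129.000 → 129
G: 57×130/255 = 7410/255 ≈ 29.059 → 29
B: 181×118/255 = 21358/255 ≈ 83.757 → 84
= RGB(129, 29, 84)


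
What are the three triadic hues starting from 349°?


Triadic: equally spaced at 120° intervals
H1 = 349°
H2 = (349 + 120) mod 360 = 109°
H3 = (349 + 240) mod 360 = 229°
Triadic = 349°, 109°, 229°


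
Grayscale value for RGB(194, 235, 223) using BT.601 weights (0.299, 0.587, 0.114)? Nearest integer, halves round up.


Gray = 0.299×R + 0.587×G + 0.114×B
Gray = 0.299×194 + 0.587×235 + 0.114×223
Gray = 58.006 + 137.945 + 25.422
Gray = 221.373 → round half up → 221
Gray = 221


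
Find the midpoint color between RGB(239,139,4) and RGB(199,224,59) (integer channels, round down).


Midpoint: each channel = ⌊(C₁+C₂)/2⌋
R: ⌊(239+199)/2⌋ = 219
G: ⌊(139+224)/2⌋ = 181
B: ⌊(4+59)/2⌋ = 31
= RGB(219, 181, 31)


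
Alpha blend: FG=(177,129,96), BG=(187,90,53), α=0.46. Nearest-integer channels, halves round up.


C = α×F + (1-α)×B, with 1-α = 0.54
R: 0.46×177 + 0.54×187 = 81.42 + 100.98 = 182.40 → 182
G: 0.46×129 + 0.54×90 = 59.34 + 48.60 = 107.94 → 108
B: 0.46×96 + 0.54×53 = 44.16 + 28.62 = 72.78 → 73
= RGB(182, 108, 73)


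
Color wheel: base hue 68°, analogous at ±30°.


Base hue: 68°
Left analog: (68 - 30) mod 360 = 38°
Right analog: (68 + 30) mod 360 = 98°
Analogous hues = 38° and 98°


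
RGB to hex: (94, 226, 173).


R = 94 → 5E (hex)
G = 226 → E2 (hex)
B = 173 → AD (hex)
Hex = #5EE2AD


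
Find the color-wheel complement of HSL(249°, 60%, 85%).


Complement = opposite side of color wheel = hue + 180°
H' = (249 + 180) mod 360 = 69°
S and L unchanged.
= HSL(69°, 60%, 85%)


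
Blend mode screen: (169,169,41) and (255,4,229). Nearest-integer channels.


Screen: C = 255 - (255-A)×(255-B)/255, rounded to nearest integer
R: 255 - (255-169)×(255-255)/255 = 255 - 0/255 ≈ 255 - 0.000 = 255.000 → 255
G: 255 - (255-169)×(255-4)/255 = 255 - 21586/255 ≈ 255 - 84.651 = 170.349 → 170
B: 255 - (255-41)×(255-229)/255 = 255 - 5564/255 ≈ 255 - 21.820 = 233.180 → 233
= RGB(255, 170, 233)


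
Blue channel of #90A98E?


Color: #90A98E
R = 90 = 144
G = A9 = 169
B = 8E = 142
Blue = 142


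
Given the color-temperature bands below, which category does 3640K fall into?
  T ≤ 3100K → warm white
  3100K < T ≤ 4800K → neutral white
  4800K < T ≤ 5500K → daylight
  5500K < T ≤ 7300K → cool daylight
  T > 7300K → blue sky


Temperature: 3640K
3100K < 3640K ≤ 4800K → neutral white
Classification: neutral white


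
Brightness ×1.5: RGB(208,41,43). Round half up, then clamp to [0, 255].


Multiply each channel by 1.5, round half up, clamp to [0, 255]
R: 208×1.5 = 312 → clamp → 255
G: 41×1.5 = 61.5 → round → 62
B: 43×1.5 = 64.5 → round → 65
= RGB(255, 62, 65)


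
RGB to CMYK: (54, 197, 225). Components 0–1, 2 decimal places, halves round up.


R'=54/255≈0.2118, G'=197/255≈0.7725, B'=225/255≈0.8824
K = 1 - max(R',G',B') = 1 - 225/255 = 30/255 = 0.11764… → 0.12
(1-R'-K)/(1-K) simplifies to (max-R)/max with max = 225:
C = (225-54)/225 = 171/225 = 0.76 → 0.76
M = (225-197)/225 = 28/225 = 0.12444… → 0.12
Y = (225-225)/225 = 0/225 = 0 → 0.00
= CMYK(0.76, 0.12, 0.00, 0.12)


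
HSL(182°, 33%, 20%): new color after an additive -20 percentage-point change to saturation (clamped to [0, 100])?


Original S = 33%
Adjustment = -20 percentage points
New S = 33 + (-20) = 13
Clamp to [0, 100] → 13
= HSL(182°, 13%, 20%)


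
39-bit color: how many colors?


Colors = 2^bits = 2^39
= 549,755,813,888 colors


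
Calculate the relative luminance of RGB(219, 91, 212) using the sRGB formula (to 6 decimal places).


Linearize each channel (sRGB transfer function): c = v/255; c_lin = c/12.92 if c ≤ 0.04045, else ((c+0.055)/1.055)^2.4
  R: 219/255 ≈ 0.858824 > 0.04045 → ((0.858824+0.055)/1.055)^2.4 ≈ 0.708376
  G: 91/255 ≈ 0.356863 > 0.04045 → ((0.356863+0.055)/1.055)^2.4 ≈ 0.104616
  B: 212/255 ≈ 0.831373 > 0.04045 → ((0.831373+0.055)/1.055)^2.4 ≈ 0.658375
R_lin = 0.708376, G_lin = 0.104616, B_lin = 0.658375
L = 0.2126×R + 0.7152×G + 0.0722×B
L = 0.2126×0.708376 + 0.7152×0.104616 + 0.0722×0.658375
L ≈ 0.272957


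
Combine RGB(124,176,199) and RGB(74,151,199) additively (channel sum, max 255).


Additive: each channel = min(255, C₁+C₂)
R: 124+74 = 198 → 198
G: 176+151 = 327 → 255
B: 199+199 = 398 → 255
= RGB(198, 255, 255)


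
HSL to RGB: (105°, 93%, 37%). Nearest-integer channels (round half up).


H=105°, S=0.93, L=0.37
C = (1-|2L-1|)×S = (1-|-0.26|)×0.93 = 0.6882
H' = H/60 = 105/60 ≈ 1.7500; X = C×(1-|H' mod 2 - 1|) = 0.17205
m = L - C/2 = 0.37 - 0.3441 = 0.0259
Sector ⌊H'⌋ = 1 → (R',G',B') = (0.17205, 0.6882, 0.0)
RGB = ((R'+m)×255, (G'+m)×255, (B'+m)×255) = (50.47725, 182.0955, 6.6045)
Round half up → RGB(50, 182, 7)


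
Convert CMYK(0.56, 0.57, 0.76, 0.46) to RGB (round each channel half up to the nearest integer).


R = 255 × (1-C) × (1-K) = 255 × 0.44 × 0.54 = 60.588 → 61
G = 255 × (1-M) × (1-K) = 255 × 0.43 × 0.54 = 59.211 → 59
B = 255 × (1-Y) × (1-K) = 255 × 0.24 × 0.54 = 33.048 → 33
= RGB(61, 59, 33)


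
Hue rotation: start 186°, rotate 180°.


New hue = (H + rotation) mod 360
New hue = (186 + 180) mod 360
= 366 mod 360
= 6°


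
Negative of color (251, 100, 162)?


Invert: (255-R, 255-G, 255-B)
R: 255-251 = 4
G: 255-100 = 155
B: 255-162 = 93
= RGB(4, 155, 93)


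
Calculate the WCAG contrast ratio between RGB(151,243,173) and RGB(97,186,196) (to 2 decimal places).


Linearize each sRGB channel c=v/255: c/12.92 if c ≤ 0.04045 else ((c+0.055)/1.055)^2.4
L = 0.2126×R_lin + 0.7152×G_lin + 0.0722×B_lin
Color 1 (151,243,173):
  R=151: 151/255≈0.5922 > 0.04045 → ((0.5922+0.055)/1.055)^2.4 ≈ 0.30947
  G=243: 243/255≈0.9529 > 0.04045 → ((0.9529+0.055)/1.055)^2.4 ≈ 0.89627
  B=173: 173/255≈0.6784 > 0.04045 → ((0.6784+0.055)/1.055)^2.4 ≈ 0.41789
  L1 = 0.2126×0.30947 + 0.7152×0.89627 + 0.0722×0.41789 ≈ 0.73698
Color 2 (97,186,196):
  R=97: 97/255≈0.3804 > 0.04045 → ((0.3804+0.055)/1.055)^2.4 ≈ 0.11954
  G=186: 186/255≈0.7294 > 0.04045 → ((0.7294+0.055)/1.055)^2.4 ≈ 0.49102
  B=196: 196/255≈0.7686 > 0.04045 → ((0.7686+0.055)/1.055)^2.4 ≈ 0.55201
  L2 = 0.2126×0.11954 + 0.7152×0.49102 + 0.0722×0.55201 ≈ 0.41645
Lighter = 0.73698, Darker = 0.41645
Ratio = (L_lighter + 0.05) / (L_darker + 0.05)
Ratio = (0.73698 + 0.05) / (0.41645 + 0.05) = 0.78698 / 0.46645 ≈ 1.6872
Ratio ≈ 1.69:1


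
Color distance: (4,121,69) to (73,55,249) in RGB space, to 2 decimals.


d = √[(R₁-R₂)² + (G₁-G₂)² + (B₁-B₂)²]
d = √[(4-73)² + (121-55)² + (69-249)²]
d = √[4761 + 4356 + 32400]
d = √41517
d ≈ 203.76


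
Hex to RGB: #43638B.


43 → 67 (R)
63 → 99 (G)
8B → 139 (B)
= RGB(67, 99, 139)


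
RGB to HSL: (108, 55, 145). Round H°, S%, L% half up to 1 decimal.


Normalize: R'=108/255≈0.4235, G'=55/255≈0.2157, B'=145/255≈0.5686
Max=145/255, Min=55/255, Δ=Max-Min=90/255
L = (Max+Min)/2 = (145+55)/510 = 200/510 = 0.39215… → L = 39.2%
L ≤ 0.5 → S = Δ/(Max+Min) = 90/(145+55) = 90/200 = 0.45 → S = 45.0%
(the 1/255 factors cancel in S and H, so raw channel differences can be used)
Max is B' → H = 60 × ((R-G)/Δ + 4) = 60 × ((108-55)/90 + 4)
  53/90 + 4 = 0.5888… + 4 = 4.5888…
  H = 60 × 4.5888… = 275.333…° → H = 275.3°
= HSL(275.3°, 45.0%, 39.2%)


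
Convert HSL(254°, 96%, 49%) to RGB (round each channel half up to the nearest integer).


H=254°, S=0.96, L=0.49
C = (1-|2L-1|)×S = (1-|-0.02|)×0.96 = 0.9408
H' = H/60 = 254/60 ≈ 4.2333; X = C×(1-|H' mod 2 - 1|) = 0.21952
m = L - C/2 = 0.49 - 0.4704 = 0.0196
Sector ⌊H'⌋ = 4 → (R',G',B') = (0.21952, 0.0, 0.9408)
RGB = ((R'+m)×255, (G'+m)×255, (B'+m)×255) = (60.9756, 4.998, 244.902)
Round half up → RGB(61, 5, 245)


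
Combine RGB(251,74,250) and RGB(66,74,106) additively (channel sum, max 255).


Additive: each channel = min(255, C₁+C₂)
R: 251+66 = 317 → 255
G: 74+74 = 148 → 148
B: 250+106 = 356 → 255
= RGB(255, 148, 255)


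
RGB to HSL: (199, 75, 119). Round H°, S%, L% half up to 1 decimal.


Normalize: R'=199/255≈0.7804, G'=75/255≈0.2941, B'=119/255≈0.4667
Max=199/255, Min=75/255, Δ=Max-Min=124/255
L = (Max+Min)/2 = (199+75)/510 = 274/510 = 0.53725… → L = 53.7%
L > 0.5 → S = Δ/(2-Max-Min) = 124/(510-199-75) = 124/236 = 0.52542… → S = 52.5%
(the 1/255 factors cancel in S and H, so raw channel differences can be used)
Max is R' → H = 60 × (((G-B)/Δ) mod 6) = 60 × (((75-119)/124) mod 6)
  (-44)/124 = -0.3548…; negative, so add 6 → 5.6451…
  H = 60 × 5.6451… = 338.709…° → H = 338.7°
= HSL(338.7°, 52.5%, 53.7%)


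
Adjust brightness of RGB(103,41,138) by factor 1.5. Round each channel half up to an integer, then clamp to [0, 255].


Multiply each channel by 1.5, round half up, clamp to [0, 255]
R: 103×1.5 = 154.5 → round → 155
G: 41×1.5 = 61.5 → round → 62
B: 138×1.5 = 207
= RGB(155, 62, 207)


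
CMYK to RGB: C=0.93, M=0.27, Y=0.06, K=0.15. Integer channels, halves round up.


R = 255 × (1-C) × (1-K) = 255 × 0.07 × 0.85 = 15.1725 → 15
G = 255 × (1-M) × (1-K) = 255 × 0.73 × 0.85 = 158.2275 → 158
B = 255 × (1-Y) × (1-K) = 255 × 0.94 × 0.85 = 203.745 → 204
= RGB(15, 158, 204)


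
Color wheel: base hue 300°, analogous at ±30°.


Base hue: 300°
Left analog: (300 - 30) mod 360 = 270°
Right analog: (300 + 30) mod 360 = 330°
Analogous hues = 270° and 330°


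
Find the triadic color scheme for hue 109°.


Triadic: equally spaced at 120° intervals
H1 = 109°
H2 = (109 + 120) mod 360 = 229°
H3 = (109 + 240) mod 360 = 349°
Triadic = 109°, 229°, 349°


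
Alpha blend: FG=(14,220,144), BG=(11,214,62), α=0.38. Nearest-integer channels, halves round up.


C = α×F + (1-α)×B, with 1-α = 0.62
R: 0.38×14 + 0.62×11 = 5.32 + 6.82 = 12.14 → 12
G: 0.38×220 + 0.62×214 = 83.60 + 132.68 = 216.28 → 216
B: 0.38×144 + 0.62×62 = 54.72 + 38.44 = 93.16 → 93
= RGB(12, 216, 93)


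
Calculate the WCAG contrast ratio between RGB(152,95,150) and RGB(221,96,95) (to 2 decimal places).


Linearize each sRGB channel c=v/255: c/12.92 if c ≤ 0.04045 else ((c+0.055)/1.055)^2.4
L = 0.2126×R_lin + 0.7152×G_lin + 0.0722×B_lin
Color 1 (152,95,150):
  R=152: 152/255≈0.5961 > 0.04045 → ((0.5961+0.055)/1.055)^2.4 ≈ 0.31399
  G=95: 95/255≈0.3725 > 0.04045 → ((0.3725+0.055)/1.055)^2.4 ≈ 0.11444
  B=150: 150/255≈0.5882 > 0.04045 → ((0.5882+0.055)/1.055)^2.4 ≈ 0.30499
  L1 = 0.2126×0.31399 + 0.7152×0.11444 + 0.0722×0.30499 ≈ 0.17062
Color 2 (221,96,95):
  R=221: 221/255≈0.8667 > 0.04045 → ((0.8667+0.055)/1.055)^2.4 ≈ 0.72306
  G=96: 96/255≈0.3765 > 0.04045 → ((0.3765+0.055)/1.055)^2.4 ≈ 0.11697
  B=95: 95/255≈0.3725 > 0.04045 → ((0.3725+0.055)/1.055)^2.4 ≈ 0.11444
  L2 = 0.2126×0.72306 + 0.7152×0.11697 + 0.0722×0.11444 ≈ 0.24564
Lighter = 0.24564, Darker = 0.17062
Ratio = (L_lighter + 0.05) / (L_darker + 0.05)
Ratio = (0.24564 + 0.05) / (0.17062 + 0.05) = 0.29564 / 0.22062 ≈ 1.3401
Ratio ≈ 1.34:1


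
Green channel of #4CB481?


Color: #4CB481
R = 4C = 76
G = B4 = 180
B = 81 = 129
Green = 180


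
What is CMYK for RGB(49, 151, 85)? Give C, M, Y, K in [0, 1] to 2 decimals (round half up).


R'=49/255≈0.1922, G'=151/255≈0.5922, B'=85/255≈0.3333
K = 1 - max(R',G',B') = 1 - 151/255 = 104/255 = 0.40784… → 0.41
(1-R'-K)/(1-K) simplifies to (max-R)/max with max = 151:
C = (151-49)/151 = 102/151 = 0.67549… → 0.68
M = (151-151)/151 = 0/151 = 0 → 0.00
Y = (151-85)/151 = 66/151 = 0.43708… → 0.44
= CMYK(0.68, 0.00, 0.44, 0.41)


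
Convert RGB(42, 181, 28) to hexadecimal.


R = 42 → 2A (hex)
G = 181 → B5 (hex)
B = 28 → 1C (hex)
Hex = #2AB51C


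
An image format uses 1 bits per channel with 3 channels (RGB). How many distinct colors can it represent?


Total bits = 1 bits/channel × 3 channels = 3 bits
Distinct colors = 2^3
= 8 colors


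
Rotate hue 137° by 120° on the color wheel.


New hue = (H + rotation) mod 360
New hue = (137 + 120) mod 360
= 257 mod 360
= 257°


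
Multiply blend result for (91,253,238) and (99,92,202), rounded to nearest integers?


Multiply: C = A×B/255, rounded to nearest integer
R: 91×99/255 = 9009/255 ≈ 35.329 → 35
G: 253×92/255 = 23276/255 ≈ 91.278 → 91
B: 238×202/255 = 48076/255 ≈ 188.533 → 189
= RGB(35, 91, 189)


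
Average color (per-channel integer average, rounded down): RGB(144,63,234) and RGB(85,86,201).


Midpoint: each channel = ⌊(C₁+C₂)/2⌋
R: ⌊(144+85)/2⌋ = 114
G: ⌊(63+86)/2⌋ = 74
B: ⌊(234+201)/2⌋ = 217
= RGB(114, 74, 217)


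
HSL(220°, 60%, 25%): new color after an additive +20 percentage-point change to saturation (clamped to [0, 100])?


Original S = 60%
Adjustment = +20 percentage points
New S = 60 + (20) = 80
Clamp to [0, 100] → 80
= HSL(220°, 80%, 25%)


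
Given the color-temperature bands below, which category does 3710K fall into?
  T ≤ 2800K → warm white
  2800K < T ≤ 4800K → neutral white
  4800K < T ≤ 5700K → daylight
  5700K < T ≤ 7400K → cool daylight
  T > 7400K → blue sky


Temperature: 3710K
2800K < 3710K ≤ 4800K → neutral white
Classification: neutral white


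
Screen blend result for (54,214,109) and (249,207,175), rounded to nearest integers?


Screen: C = 255 - (255-A)×(255-B)/255, rounded to nearest integer
R: 255 - (255-54)×(255-249)/255 = 255 - 1206/255 ≈ 255 - 4.729 = 250.271 → 250
G: 255 - (255-214)×(255-207)/255 = 255 - 1968/255 ≈ 255 - 7.718 = 247.282 → 247
B: 255 - (255-109)×(255-175)/255 = 255 - 11680/255 ≈ 255 - 45.804 = 209.196 → 209
= RGB(250, 247, 209)


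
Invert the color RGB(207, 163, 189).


Invert: (255-R, 255-G, 255-B)
R: 255-207 = 48
G: 255-163 = 92
B: 255-189 = 66
= RGB(48, 92, 66)


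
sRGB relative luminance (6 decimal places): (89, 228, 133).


Linearize each channel (sRGB transfer function): c = v/255; c_lin = c/12.92 if c ≤ 0.04045, else ((c+0.055)/1.055)^2.4
  R: 89/255 ≈ 0.349020 > 0.04045 → ((0.349020+0.055)/1.055)^2.4 ≈ 0.099899
  G: 228/255 ≈ 0.894118 > 0.04045 → ((0.894118+0.055)/1.055)^2.4 ≈ 0.775822
  B: 133/255 ≈ 0.521569 > 0.04045 → ((0.521569+0.055)/1.055)^2.4 ≈ 0.234551
R_lin = 0.099899, G_lin = 0.775822, B_lin = 0.234551
L = 0.2126×R + 0.7152×G + 0.0722×B
L = 0.2126×0.099899 + 0.7152×0.775822 + 0.0722×0.234551
L ≈ 0.593041


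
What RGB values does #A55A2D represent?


A5 → 165 (R)
5A → 90 (G)
2D → 45 (B)
= RGB(165, 90, 45)


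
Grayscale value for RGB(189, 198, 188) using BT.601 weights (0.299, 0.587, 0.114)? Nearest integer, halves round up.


Gray = 0.299×R + 0.587×G + 0.114×B
Gray = 0.299×189 + 0.587×198 + 0.114×188
Gray = 56.511 + 116.226 + 21.432
Gray = 194.169 → round half up → 194
Gray = 194


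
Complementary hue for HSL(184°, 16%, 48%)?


Complement = opposite side of color wheel = hue + 180°
H' = (184 + 180) mod 360 = 4°
S and L unchanged.
= HSL(4°, 16%, 48%)


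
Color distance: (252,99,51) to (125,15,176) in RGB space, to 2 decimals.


d = √[(R₁-R₂)² + (G₁-G₂)² + (B₁-B₂)²]
d = √[(252-125)² + (99-15)² + (51-176)²]
d = √[16129 + 7056 + 15625]
d = √38810
d ≈ 197.00


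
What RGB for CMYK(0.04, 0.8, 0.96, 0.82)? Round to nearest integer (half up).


R = 255 × (1-C) × (1-K) = 255 × 0.96 × 0.18 = 44.064 → 44
G = 255 × (1-M) × (1-K) = 255 × 0.20 × 0.18 = 9.18 → 9
B = 255 × (1-Y) × (1-K) = 255 × 0.04 × 0.18 = 1.836 → 2
= RGB(44, 9, 2)


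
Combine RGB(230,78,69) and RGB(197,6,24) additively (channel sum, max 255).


Additive: each channel = min(255, C₁+C₂)
R: 230+197 = 427 → 255
G: 78+6 = 84 → 84
B: 69+24 = 93 → 93
= RGB(255, 84, 93)


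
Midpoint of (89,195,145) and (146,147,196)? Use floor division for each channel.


Midpoint: each channel = ⌊(C₁+C₂)/2⌋
R: ⌊(89+146)/2⌋ = 117
G: ⌊(195+147)/2⌋ = 171
B: ⌊(145+196)/2⌋ = 170
= RGB(117, 171, 170)


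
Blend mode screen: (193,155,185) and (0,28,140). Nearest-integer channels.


Screen: C = 255 - (255-A)×(255-B)/255, rounded to nearest integer
R: 255 - (255-193)×(255-0)/255 = 255 - 15810/255 ≈ 255 - 62.000 = 193.000 → 193
G: 255 - (255-155)×(255-28)/255 = 255 - 22700/255 ≈ 255 - 89.020 = 165.980 → 166
B: 255 - (255-185)×(255-140)/255 = 255 - 8050/255 ≈ 255 - 31.569 = 223.431 → 223
= RGB(193, 166, 223)


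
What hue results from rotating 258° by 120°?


New hue = (H + rotation) mod 360
New hue = (258 + 120) mod 360
= 378 mod 360
= 18°


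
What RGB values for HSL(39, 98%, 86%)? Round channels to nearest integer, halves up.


H=39°, S=0.98, L=0.86
C = (1-|2L-1|)×S = (1-|0.72|)×0.98 = 0.2744
H' = H/60 = 39/60 ≈ 0.6500; X = C×(1-|H' mod 2 - 1|) = 0.17836
m = L - C/2 = 0.86 - 0.1372 = 0.7228
Sector ⌊H'⌋ = 0 → (R',G',B') = (0.2744, 0.17836, 0.0)
RGB = ((R'+m)×255, (G'+m)×255, (B'+m)×255) = (254.286, 229.7958, 184.314)
Round half up → RGB(254, 230, 184)


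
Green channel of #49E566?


Color: #49E566
R = 49 = 73
G = E5 = 229
B = 66 = 102
Green = 229


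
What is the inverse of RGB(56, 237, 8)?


Invert: (255-R, 255-G, 255-B)
R: 255-56 = 199
G: 255-237 = 18
B: 255-8 = 247
= RGB(199, 18, 247)


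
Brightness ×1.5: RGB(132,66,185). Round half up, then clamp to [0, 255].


Multiply each channel by 1.5, round half up, clamp to [0, 255]
R: 132×1.5 = 198
G: 66×1.5 = 99
B: 185×1.5 = 277.5 → round → 278 → clamp → 255
= RGB(198, 99, 255)


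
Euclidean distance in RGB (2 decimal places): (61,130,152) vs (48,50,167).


d = √[(R₁-R₂)² + (G₁-G₂)² + (B₁-B₂)²]
d = √[(61-48)² + (130-50)² + (152-167)²]
d = √[169 + 6400 + 225]
d = √6794
d ≈ 82.43


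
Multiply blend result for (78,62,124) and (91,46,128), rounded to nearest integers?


Multiply: C = A×B/255, rounded to nearest integer
R: 78×91/255 = 7098/255 ≈ 27.835 → 28
G: 62×46/255 = 2852/255 ≈ 11.184 → 11
B: 124×128/255 = 15872/255 ≈ 62.243 → 62
= RGB(28, 11, 62)


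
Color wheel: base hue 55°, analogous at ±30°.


Base hue: 55°
Left analog: (55 - 30) mod 360 = 25°
Right analog: (55 + 30) mod 360 = 85°
Analogous hues = 25° and 85°


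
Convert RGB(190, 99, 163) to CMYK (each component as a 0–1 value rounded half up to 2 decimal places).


R'=190/255≈0.7451, G'=99/255≈0.3882, B'=163/255≈0.6392
K = 1 - max(R',G',B') = 1 - 190/255 = 65/255 = 0.25490… → 0.25
(1-R'-K)/(1-K) simplifies to (max-R)/max with max = 190:
C = (190-190)/190 = 0/190 = 0 → 0.00
M = (190-99)/190 = 91/190 = 0.47894… → 0.48
Y = (190-163)/190 = 27/190 = 0.14210… → 0.14
= CMYK(0.00, 0.48, 0.14, 0.25)


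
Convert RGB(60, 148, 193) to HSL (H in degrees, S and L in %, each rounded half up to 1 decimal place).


Normalize: R'=60/255≈0.2353, G'=148/255≈0.5804, B'=193/255≈0.7569
Max=193/255, Min=60/255, Δ=Max-Min=133/255
L = (Max+Min)/2 = (193+60)/510 = 253/510 = 0.49607… → L = 49.6%
L ≤ 0.5 → S = Δ/(Max+Min) = 133/(193+60) = 133/253 = 0.52569… → S = 52.6%
(the 1/255 factors cancel in S and H, so raw channel differences can be used)
Max is B' → H = 60 × ((R-G)/Δ + 4) = 60 × ((60-148)/133 + 4)
  -88/133 + 4 = -0.6616… + 4 = 3.3383…
  H = 60 × 3.3383… = 200.300…° → H = 200.3°
= HSL(200.3°, 52.6%, 49.6%)


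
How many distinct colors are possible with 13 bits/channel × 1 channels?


Total bits = 13 bits/channel × 1 channels = 13 bits
Distinct colors = 2^13
= 8,192 colors


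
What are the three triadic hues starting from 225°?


Triadic: equally spaced at 120° intervals
H1 = 225°
H2 = (225 + 120) mod 360 = 345°
H3 = (225 + 240) mod 360 = 105°
Triadic = 225°, 345°, 105°


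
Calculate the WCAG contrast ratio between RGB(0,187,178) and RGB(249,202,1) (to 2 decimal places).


Linearize each sRGB channel c=v/255: c/12.92 if c ≤ 0.04045 else ((c+0.055)/1.055)^2.4
L = 0.2126×R_lin + 0.7152×G_lin + 0.0722×B_lin
Color 1 (0,187,178):
  R=0: 0/255≈0.0000 ≤ 0.04045 → 0.0000/12.92 ≈ 0.00000
  G=187: 187/255≈0.7333 > 0.04045 → ((0.7333+0.055)/1.055)^2.4 ≈ 0.49693
  B=178: 178/255≈0.6980 > 0.04045 → ((0.6980+0.055)/1.055)^2.4 ≈ 0.44520
  L1 = 0.2126×0.00000 + 0.7152×0.49693 + 0.0722×0.44520 ≈ 0.38755
Color 2 (249,202,1):
  R=249: 249/255≈0.9765 > 0.04045 → ((0.9765+0.055)/1.055)^2.4 ≈ 0.94731
  G=202: 202/255≈0.7922 > 0.04045 → ((0.7922+0.055)/1.055)^2.4 ≈ 0.59062
  B=1: 1/255≈0.0039 ≤ 0.04045 → 0.0039/12.92 ≈ 0.00030
  L2 = 0.2126×0.94731 + 0.7152×0.59062 + 0.0722×0.00030 ≈ 0.62383
Lighter = 0.62383, Darker = 0.38755
Ratio = (L_lighter + 0.05) / (L_darker + 0.05)
Ratio = (0.62383 + 0.05) / (0.38755 + 0.05) = 0.67383 / 0.43755 ≈ 1.5400
Ratio ≈ 1.54:1
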